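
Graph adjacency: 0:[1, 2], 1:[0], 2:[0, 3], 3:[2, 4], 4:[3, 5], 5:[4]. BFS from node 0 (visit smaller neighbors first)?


BFS queue: start with [0]
Visit order: [0, 1, 2, 3, 4, 5]


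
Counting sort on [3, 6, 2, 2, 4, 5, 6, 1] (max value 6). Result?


Count array: [0, 1, 2, 1, 1, 1, 2]
Reconstruct: [1, 2, 2, 3, 4, 5, 6, 6]


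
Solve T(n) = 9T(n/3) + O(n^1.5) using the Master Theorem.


a=9, b=3, c=1.5. log_3(9)=2 > c=1.5. Case 1: O(n^log_b(a)) = O(n^2)
Complexity: O(n^2)


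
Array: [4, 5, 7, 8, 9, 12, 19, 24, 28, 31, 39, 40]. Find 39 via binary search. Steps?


Search for 39:
[0,11] mid=5 arr[5]=12
[6,11] mid=8 arr[8]=28
[9,11] mid=10 arr[10]=39
Total: 3 comparisons


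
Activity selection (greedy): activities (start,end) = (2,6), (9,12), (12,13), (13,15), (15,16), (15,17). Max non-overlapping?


Greedy: pick earliest-ending, then skip overlaps.
Selected (5 activities): [(2, 6), (9, 12), (12, 13), (13, 15), (15, 16)]


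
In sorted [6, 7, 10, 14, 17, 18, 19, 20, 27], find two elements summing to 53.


Two pointers: lo=0, hi=8
No pair sums to 53


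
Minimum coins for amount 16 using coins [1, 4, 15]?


dp[0]=0; dp[i]=1+min(dp[i-c] for c in coins)
...dp[11]=5, dp[12]=3, dp[13]=4, dp[14]=5, dp[15]=1, dp[16]=2
Minimum coins for 16 = 2


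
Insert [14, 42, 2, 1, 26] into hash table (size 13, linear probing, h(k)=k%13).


Insertions: 14->slot 1; 42->slot 3; 2->slot 2; 1->slot 4; 26->slot 0
Table: [26, 14, 2, 42, 1, None, None, None, None, None, None, None, None]


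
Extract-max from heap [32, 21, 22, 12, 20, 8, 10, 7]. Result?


Max = 32
Replace root with last, heapify down
Resulting heap: [22, 21, 10, 12, 20, 8, 7]


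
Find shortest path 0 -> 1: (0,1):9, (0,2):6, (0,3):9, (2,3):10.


Dijkstra from 0:
Distances: {0: 0, 1: 9, 2: 6, 3: 9}
Shortest distance to 1 = 9, path = [0, 1]


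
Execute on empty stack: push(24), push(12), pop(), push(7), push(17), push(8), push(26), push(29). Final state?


push(24) -> [24]
push(12) -> [24, 12]
pop() returns 12 -> [24]
push(7) -> [24, 7]
push(17) -> [24, 7, 17]
push(8) -> [24, 7, 17, 8]
push(26) -> [24, 7, 17, 8, 26]
push(29) -> [24, 7, 17, 8, 26, 29]
Final stack (bottom to top): [24, 7, 17, 8, 26, 29]


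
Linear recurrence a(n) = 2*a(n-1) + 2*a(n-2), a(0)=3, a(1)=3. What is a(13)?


Build bottom-up:
...a(11)=94944, a(12)=259392, a(13)=2*259392+2*94944=708672


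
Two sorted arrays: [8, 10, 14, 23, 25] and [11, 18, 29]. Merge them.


Compare heads, take smaller each step.
Merged: [8, 10, 11, 14, 18, 23, 25, 29]


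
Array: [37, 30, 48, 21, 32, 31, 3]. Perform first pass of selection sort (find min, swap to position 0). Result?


After one pass: [3, 30, 48, 21, 32, 31, 37]


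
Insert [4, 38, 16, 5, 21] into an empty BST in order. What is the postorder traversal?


Root = 4; build tree by BST insertion.
Postorder traversal: [5, 21, 16, 38, 4]


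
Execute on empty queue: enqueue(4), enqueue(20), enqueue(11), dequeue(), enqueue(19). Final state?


enqueue(4) -> [4]
enqueue(20) -> [4, 20]
enqueue(11) -> [4, 20, 11]
dequeue() returns 4 -> [20, 11]
enqueue(19) -> [20, 11, 19]
Final queue (front to back): [20, 11, 19]


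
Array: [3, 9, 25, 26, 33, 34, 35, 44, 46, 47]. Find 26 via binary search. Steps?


Search for 26:
[0,9] mid=4 arr[4]=33
[0,3] mid=1 arr[1]=9
[2,3] mid=2 arr[2]=25
[3,3] mid=3 arr[3]=26
Total: 4 comparisons


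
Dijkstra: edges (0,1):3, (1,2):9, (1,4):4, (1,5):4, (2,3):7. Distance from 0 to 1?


Dijkstra from 0:
Distances: {0: 0, 1: 3, 2: 12, 3: 19, 4: 7, 5: 7}
Shortest distance to 1 = 3, path = [0, 1]


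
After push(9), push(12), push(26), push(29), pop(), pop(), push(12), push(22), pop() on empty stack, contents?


push(9) -> [9]
push(12) -> [9, 12]
push(26) -> [9, 12, 26]
push(29) -> [9, 12, 26, 29]
pop() returns 29 -> [9, 12, 26]
pop() returns 26 -> [9, 12]
push(12) -> [9, 12, 12]
push(22) -> [9, 12, 12, 22]
pop() returns 22 -> [9, 12, 12]
Final stack (bottom to top): [9, 12, 12]


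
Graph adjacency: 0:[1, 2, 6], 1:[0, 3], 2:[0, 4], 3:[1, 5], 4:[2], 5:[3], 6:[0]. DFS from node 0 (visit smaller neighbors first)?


DFS stack-based: start with [0]
Visit order: [0, 1, 3, 5, 2, 4, 6]


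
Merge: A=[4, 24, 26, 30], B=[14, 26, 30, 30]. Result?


Compare heads, take smaller each step.
Merged: [4, 14, 24, 26, 26, 30, 30, 30]


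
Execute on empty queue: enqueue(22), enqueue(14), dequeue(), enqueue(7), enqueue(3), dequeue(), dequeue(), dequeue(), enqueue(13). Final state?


enqueue(22) -> [22]
enqueue(14) -> [22, 14]
dequeue() returns 22 -> [14]
enqueue(7) -> [14, 7]
enqueue(3) -> [14, 7, 3]
dequeue() returns 14 -> [7, 3]
dequeue() returns 7 -> [3]
dequeue() returns 3 -> []
enqueue(13) -> [13]
Final queue (front to back): [13]


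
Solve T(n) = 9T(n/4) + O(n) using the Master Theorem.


a=9, b=4, c=1. log_4(9)=1.585 > c=1. Case 1: O(n^log_b(a)) = O(n^1.585)
Complexity: O(n^1.585)


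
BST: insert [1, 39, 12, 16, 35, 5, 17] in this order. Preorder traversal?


Root = 1; build tree by BST insertion.
Preorder traversal: [1, 39, 12, 5, 16, 35, 17]


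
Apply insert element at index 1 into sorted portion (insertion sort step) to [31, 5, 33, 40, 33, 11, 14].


After one pass: [5, 31, 33, 40, 33, 11, 14]


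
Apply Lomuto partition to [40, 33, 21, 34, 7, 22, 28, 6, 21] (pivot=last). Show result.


Elements <= 21 go left of pivot.
Result: [21, 7, 6, 21, 33, 22, 28, 40, 34], pivot at index 3


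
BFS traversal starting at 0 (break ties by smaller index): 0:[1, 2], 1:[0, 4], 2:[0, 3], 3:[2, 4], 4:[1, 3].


BFS queue: start with [0]
Visit order: [0, 1, 2, 4, 3]


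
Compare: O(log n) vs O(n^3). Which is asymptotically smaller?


logarithmic grows slower than cubic
O(log n) is asymptotically smaller; O(n^3) grows faster


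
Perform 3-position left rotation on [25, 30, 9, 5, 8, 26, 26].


Left rotate by 3: [5, 8, 26, 26, 25, 30, 9]


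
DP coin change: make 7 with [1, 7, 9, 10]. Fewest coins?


dp[0]=0; dp[i]=1+min(dp[i-c] for c in coins)
...dp[2]=2, dp[3]=3, dp[4]=4, dp[5]=5, dp[6]=6, dp[7]=1
Minimum coins for 7 = 1


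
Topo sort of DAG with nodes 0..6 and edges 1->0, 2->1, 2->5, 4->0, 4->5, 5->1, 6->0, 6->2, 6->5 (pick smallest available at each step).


Kahn's algorithm, process smallest node first
Order: [3, 4, 6, 2, 5, 1, 0]


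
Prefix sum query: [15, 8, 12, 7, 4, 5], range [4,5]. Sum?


Prefix sums: [0, 15, 23, 35, 42, 46, 51]
Sum[4..5] = prefix[6] - prefix[4] = 51 - 42 = 9


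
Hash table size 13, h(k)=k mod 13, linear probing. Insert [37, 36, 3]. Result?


Insertions: 37->slot 11; 36->slot 10; 3->slot 3
Table: [None, None, None, 3, None, None, None, None, None, None, 36, 37, None]


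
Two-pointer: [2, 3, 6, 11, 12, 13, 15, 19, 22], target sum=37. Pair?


Two pointers: lo=0, hi=8
Found pair: (15, 22) summing to 37


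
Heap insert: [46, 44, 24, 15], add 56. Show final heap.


Append 56: [46, 44, 24, 15, 56]
Bubble up: swap idx 4(56) with idx 1(44); swap idx 1(56) with idx 0(46)
Result: [56, 46, 24, 15, 44]


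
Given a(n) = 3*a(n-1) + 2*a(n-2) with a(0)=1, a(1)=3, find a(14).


Build bottom-up:
...a(12)=3598219, a(13)=12815247, a(14)=3*12815247+2*3598219=45642179


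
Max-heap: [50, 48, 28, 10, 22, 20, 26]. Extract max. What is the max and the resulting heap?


Max = 50
Replace root with last, heapify down
Resulting heap: [48, 26, 28, 10, 22, 20]


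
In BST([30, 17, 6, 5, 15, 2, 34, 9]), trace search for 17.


BST root = 30
Search for 17: compare at each node
Path: [30, 17]


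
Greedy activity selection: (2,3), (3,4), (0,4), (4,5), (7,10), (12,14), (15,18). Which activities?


Greedy: pick earliest-ending, then skip overlaps.
Selected (6 activities): [(2, 3), (3, 4), (4, 5), (7, 10), (12, 14), (15, 18)]


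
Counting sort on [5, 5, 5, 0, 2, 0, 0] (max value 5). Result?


Count array: [3, 0, 1, 0, 0, 3]
Reconstruct: [0, 0, 0, 2, 5, 5, 5]


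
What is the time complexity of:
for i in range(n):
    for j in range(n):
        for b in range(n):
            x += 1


Per nesting level: O(n) * O(n) * O(n) = O(n^3)
Complexity: O(n^3)


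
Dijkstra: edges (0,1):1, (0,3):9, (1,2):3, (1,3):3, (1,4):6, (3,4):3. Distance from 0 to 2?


Dijkstra from 0:
Distances: {0: 0, 1: 1, 2: 4, 3: 4, 4: 7}
Shortest distance to 2 = 4, path = [0, 1, 2]


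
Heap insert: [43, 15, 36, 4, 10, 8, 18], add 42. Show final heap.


Append 42: [43, 15, 36, 4, 10, 8, 18, 42]
Bubble up: swap idx 7(42) with idx 3(4); swap idx 3(42) with idx 1(15)
Result: [43, 42, 36, 15, 10, 8, 18, 4]


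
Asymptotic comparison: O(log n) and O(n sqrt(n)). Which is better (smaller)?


logarithmic grows slower than n^1.5
O(log n) is asymptotically smaller; O(n sqrt(n)) grows faster


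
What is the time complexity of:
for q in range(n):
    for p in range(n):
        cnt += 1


Per nesting level: O(n) * O(n) = O(n^2)
Complexity: O(n^2)


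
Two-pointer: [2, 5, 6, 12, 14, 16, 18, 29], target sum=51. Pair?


Two pointers: lo=0, hi=7
No pair sums to 51


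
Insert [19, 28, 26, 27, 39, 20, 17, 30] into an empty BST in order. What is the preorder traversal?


Root = 19; build tree by BST insertion.
Preorder traversal: [19, 17, 28, 26, 20, 27, 39, 30]


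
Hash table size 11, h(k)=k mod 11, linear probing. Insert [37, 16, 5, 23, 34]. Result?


Insertions: 37->slot 4; 16->slot 5; 5->slot 6; 23->slot 1; 34->slot 2
Table: [None, 23, 34, None, 37, 16, 5, None, None, None, None]


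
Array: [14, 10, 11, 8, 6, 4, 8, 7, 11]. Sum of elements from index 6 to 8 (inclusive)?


Prefix sums: [0, 14, 24, 35, 43, 49, 53, 61, 68, 79]
Sum[6..8] = prefix[9] - prefix[6] = 79 - 53 = 26


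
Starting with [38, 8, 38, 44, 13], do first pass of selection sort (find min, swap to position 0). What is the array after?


After one pass: [8, 38, 38, 44, 13]


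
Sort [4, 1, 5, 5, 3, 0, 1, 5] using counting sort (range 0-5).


Count array: [1, 2, 0, 1, 1, 3]
Reconstruct: [0, 1, 1, 3, 4, 5, 5, 5]


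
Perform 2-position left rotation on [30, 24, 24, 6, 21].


Left rotate by 2: [24, 6, 21, 30, 24]


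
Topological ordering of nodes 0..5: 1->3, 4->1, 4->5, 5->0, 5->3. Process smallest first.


Kahn's algorithm, process smallest node first
Order: [2, 4, 1, 5, 0, 3]


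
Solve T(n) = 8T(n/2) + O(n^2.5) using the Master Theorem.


a=8, b=2, c=2.5. log_2(8)=3 > c=2.5. Case 1: O(n^log_b(a)) = O(n^3)
Complexity: O(n^3)


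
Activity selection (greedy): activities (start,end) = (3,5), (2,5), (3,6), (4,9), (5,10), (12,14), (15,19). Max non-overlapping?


Greedy: pick earliest-ending, then skip overlaps.
Selected (4 activities): [(3, 5), (5, 10), (12, 14), (15, 19)]


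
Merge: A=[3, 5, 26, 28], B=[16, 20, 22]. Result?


Compare heads, take smaller each step.
Merged: [3, 5, 16, 20, 22, 26, 28]


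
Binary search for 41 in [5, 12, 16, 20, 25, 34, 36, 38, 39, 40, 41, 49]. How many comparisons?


Search for 41:
[0,11] mid=5 arr[5]=34
[6,11] mid=8 arr[8]=39
[9,11] mid=10 arr[10]=41
Total: 3 comparisons


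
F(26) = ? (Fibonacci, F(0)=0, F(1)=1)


F(n)=F(n-1)+F(n-2)
...F(24)=46368, F(25)=75025, F(26)=121393


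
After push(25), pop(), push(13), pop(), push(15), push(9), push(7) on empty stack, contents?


push(25) -> [25]
pop() returns 25 -> []
push(13) -> [13]
pop() returns 13 -> []
push(15) -> [15]
push(9) -> [15, 9]
push(7) -> [15, 9, 7]
Final stack (bottom to top): [15, 9, 7]


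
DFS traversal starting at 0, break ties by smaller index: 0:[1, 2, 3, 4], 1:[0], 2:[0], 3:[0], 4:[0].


DFS stack-based: start with [0]
Visit order: [0, 1, 2, 3, 4]


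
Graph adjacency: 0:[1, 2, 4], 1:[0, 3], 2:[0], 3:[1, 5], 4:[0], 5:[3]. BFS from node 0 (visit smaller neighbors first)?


BFS queue: start with [0]
Visit order: [0, 1, 2, 4, 3, 5]


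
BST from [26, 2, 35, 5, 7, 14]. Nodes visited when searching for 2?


BST root = 26
Search for 2: compare at each node
Path: [26, 2]


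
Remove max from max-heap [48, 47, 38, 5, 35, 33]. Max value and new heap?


Max = 48
Replace root with last, heapify down
Resulting heap: [47, 35, 38, 5, 33]


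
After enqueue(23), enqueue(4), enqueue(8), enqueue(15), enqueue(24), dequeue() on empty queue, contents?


enqueue(23) -> [23]
enqueue(4) -> [23, 4]
enqueue(8) -> [23, 4, 8]
enqueue(15) -> [23, 4, 8, 15]
enqueue(24) -> [23, 4, 8, 15, 24]
dequeue() returns 23 -> [4, 8, 15, 24]
Final queue (front to back): [4, 8, 15, 24]


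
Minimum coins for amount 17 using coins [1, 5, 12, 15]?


dp[0]=0; dp[i]=1+min(dp[i-c] for c in coins)
...dp[12]=1, dp[13]=2, dp[14]=3, dp[15]=1, dp[16]=2, dp[17]=2
Minimum coins for 17 = 2


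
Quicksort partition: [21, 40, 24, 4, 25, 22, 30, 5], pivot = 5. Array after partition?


Elements <= 5 go left of pivot.
Result: [4, 5, 24, 21, 25, 22, 30, 40], pivot at index 1


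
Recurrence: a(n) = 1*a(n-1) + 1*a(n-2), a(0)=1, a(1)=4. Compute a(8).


Build bottom-up:
...a(6)=37, a(7)=60, a(8)=1*60+1*37=97


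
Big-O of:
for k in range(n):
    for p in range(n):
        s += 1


Per nesting level: O(n) * O(n) = O(n^2)
Complexity: O(n^2)


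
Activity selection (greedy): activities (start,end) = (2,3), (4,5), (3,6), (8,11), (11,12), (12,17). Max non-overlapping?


Greedy: pick earliest-ending, then skip overlaps.
Selected (5 activities): [(2, 3), (4, 5), (8, 11), (11, 12), (12, 17)]


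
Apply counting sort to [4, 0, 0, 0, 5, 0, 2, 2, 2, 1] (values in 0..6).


Count array: [4, 1, 3, 0, 1, 1, 0]
Reconstruct: [0, 0, 0, 0, 1, 2, 2, 2, 4, 5]


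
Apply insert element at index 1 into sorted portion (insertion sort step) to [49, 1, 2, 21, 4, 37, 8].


After one pass: [1, 49, 2, 21, 4, 37, 8]


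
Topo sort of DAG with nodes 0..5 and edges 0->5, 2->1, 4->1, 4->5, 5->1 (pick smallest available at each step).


Kahn's algorithm, process smallest node first
Order: [0, 2, 3, 4, 5, 1]


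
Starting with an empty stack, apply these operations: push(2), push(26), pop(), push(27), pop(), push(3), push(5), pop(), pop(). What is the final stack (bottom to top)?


push(2) -> [2]
push(26) -> [2, 26]
pop() returns 26 -> [2]
push(27) -> [2, 27]
pop() returns 27 -> [2]
push(3) -> [2, 3]
push(5) -> [2, 3, 5]
pop() returns 5 -> [2, 3]
pop() returns 3 -> [2]
Final stack (bottom to top): [2]


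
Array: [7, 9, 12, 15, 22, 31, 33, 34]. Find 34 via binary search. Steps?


Search for 34:
[0,7] mid=3 arr[3]=15
[4,7] mid=5 arr[5]=31
[6,7] mid=6 arr[6]=33
[7,7] mid=7 arr[7]=34
Total: 4 comparisons


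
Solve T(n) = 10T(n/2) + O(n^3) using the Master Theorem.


a=10, b=2, c=3. log_2(10)=3.322 > c=3. Case 1: O(n^log_b(a)) = O(n^3.322)
Complexity: O(n^3.322)


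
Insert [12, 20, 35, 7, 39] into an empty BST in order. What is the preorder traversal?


Root = 12; build tree by BST insertion.
Preorder traversal: [12, 7, 20, 35, 39]


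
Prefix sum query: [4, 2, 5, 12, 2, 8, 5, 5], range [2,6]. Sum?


Prefix sums: [0, 4, 6, 11, 23, 25, 33, 38, 43]
Sum[2..6] = prefix[7] - prefix[2] = 38 - 6 = 32


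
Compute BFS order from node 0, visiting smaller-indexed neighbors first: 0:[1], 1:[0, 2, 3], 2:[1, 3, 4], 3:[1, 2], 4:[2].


BFS queue: start with [0]
Visit order: [0, 1, 2, 3, 4]


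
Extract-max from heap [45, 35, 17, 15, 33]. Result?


Max = 45
Replace root with last, heapify down
Resulting heap: [35, 33, 17, 15]


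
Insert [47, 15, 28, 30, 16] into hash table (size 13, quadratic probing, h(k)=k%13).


Insertions: 47->slot 8; 15->slot 2; 28->slot 3; 30->slot 4; 16->slot 7
Table: [None, None, 15, 28, 30, None, None, 16, 47, None, None, None, None]


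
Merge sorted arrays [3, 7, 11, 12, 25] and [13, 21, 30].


Compare heads, take smaller each step.
Merged: [3, 7, 11, 12, 13, 21, 25, 30]


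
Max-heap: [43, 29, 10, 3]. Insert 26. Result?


Append 26: [43, 29, 10, 3, 26]
Bubble up: no swaps needed
Result: [43, 29, 10, 3, 26]


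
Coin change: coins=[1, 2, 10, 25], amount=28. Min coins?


dp[0]=0; dp[i]=1+min(dp[i-c] for c in coins)
...dp[23]=4, dp[24]=4, dp[25]=1, dp[26]=2, dp[27]=2, dp[28]=3
Minimum coins for 28 = 3


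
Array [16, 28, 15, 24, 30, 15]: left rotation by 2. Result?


Left rotate by 2: [15, 24, 30, 15, 16, 28]


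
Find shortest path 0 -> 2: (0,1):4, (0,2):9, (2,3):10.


Dijkstra from 0:
Distances: {0: 0, 1: 4, 2: 9, 3: 19}
Shortest distance to 2 = 9, path = [0, 2]


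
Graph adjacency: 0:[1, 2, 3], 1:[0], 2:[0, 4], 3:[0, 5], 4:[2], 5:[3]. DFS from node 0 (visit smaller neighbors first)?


DFS stack-based: start with [0]
Visit order: [0, 1, 2, 4, 3, 5]


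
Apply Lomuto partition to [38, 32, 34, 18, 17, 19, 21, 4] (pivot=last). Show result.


Elements <= 4 go left of pivot.
Result: [4, 32, 34, 18, 17, 19, 21, 38], pivot at index 0


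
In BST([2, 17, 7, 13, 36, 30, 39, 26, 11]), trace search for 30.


BST root = 2
Search for 30: compare at each node
Path: [2, 17, 36, 30]


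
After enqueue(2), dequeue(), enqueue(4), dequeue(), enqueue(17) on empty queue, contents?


enqueue(2) -> [2]
dequeue() returns 2 -> []
enqueue(4) -> [4]
dequeue() returns 4 -> []
enqueue(17) -> [17]
Final queue (front to back): [17]


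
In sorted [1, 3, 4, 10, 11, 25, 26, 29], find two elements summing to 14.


Two pointers: lo=0, hi=7
Found pair: (3, 11) summing to 14


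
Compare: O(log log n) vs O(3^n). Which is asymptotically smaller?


double-logarithmic grows slower than exponential (base 3)
O(log log n) is asymptotically smaller; O(3^n) grows faster


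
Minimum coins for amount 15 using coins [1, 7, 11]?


dp[0]=0; dp[i]=1+min(dp[i-c] for c in coins)
...dp[10]=4, dp[11]=1, dp[12]=2, dp[13]=3, dp[14]=2, dp[15]=3
Minimum coins for 15 = 3


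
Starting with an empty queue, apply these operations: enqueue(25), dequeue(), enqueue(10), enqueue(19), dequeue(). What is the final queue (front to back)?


enqueue(25) -> [25]
dequeue() returns 25 -> []
enqueue(10) -> [10]
enqueue(19) -> [10, 19]
dequeue() returns 10 -> [19]
Final queue (front to back): [19]


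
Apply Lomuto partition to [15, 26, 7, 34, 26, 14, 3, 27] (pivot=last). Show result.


Elements <= 27 go left of pivot.
Result: [15, 26, 7, 26, 14, 3, 27, 34], pivot at index 6


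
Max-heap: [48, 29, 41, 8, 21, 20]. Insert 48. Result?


Append 48: [48, 29, 41, 8, 21, 20, 48]
Bubble up: swap idx 6(48) with idx 2(41)
Result: [48, 29, 48, 8, 21, 20, 41]


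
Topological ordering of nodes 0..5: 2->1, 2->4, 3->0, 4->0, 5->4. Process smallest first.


Kahn's algorithm, process smallest node first
Order: [2, 1, 3, 5, 4, 0]


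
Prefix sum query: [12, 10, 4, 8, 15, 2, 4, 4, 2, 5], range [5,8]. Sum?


Prefix sums: [0, 12, 22, 26, 34, 49, 51, 55, 59, 61, 66]
Sum[5..8] = prefix[9] - prefix[5] = 61 - 49 = 12


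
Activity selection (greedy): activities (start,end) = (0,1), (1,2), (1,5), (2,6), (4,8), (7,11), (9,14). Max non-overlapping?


Greedy: pick earliest-ending, then skip overlaps.
Selected (4 activities): [(0, 1), (1, 2), (2, 6), (7, 11)]


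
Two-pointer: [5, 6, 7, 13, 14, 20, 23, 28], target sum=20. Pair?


Two pointers: lo=0, hi=7
Found pair: (6, 14) summing to 20


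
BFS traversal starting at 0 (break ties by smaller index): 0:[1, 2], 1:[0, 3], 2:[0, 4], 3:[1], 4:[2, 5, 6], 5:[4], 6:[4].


BFS queue: start with [0]
Visit order: [0, 1, 2, 3, 4, 5, 6]


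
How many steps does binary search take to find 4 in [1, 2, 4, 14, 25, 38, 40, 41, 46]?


Search for 4:
[0,8] mid=4 arr[4]=25
[0,3] mid=1 arr[1]=2
[2,3] mid=2 arr[2]=4
Total: 3 comparisons


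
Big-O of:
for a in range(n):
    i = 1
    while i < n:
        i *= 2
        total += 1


Per nesting level: O(n) * O(log n) = O(n log n)
Complexity: O(n log n)


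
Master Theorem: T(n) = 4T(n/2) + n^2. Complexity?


a=4, b=2, c=2. log_2(4)=2 = c=2. Case 2: O(n^c log n) = O(n^2 log n)
Complexity: O(n^2 log n)


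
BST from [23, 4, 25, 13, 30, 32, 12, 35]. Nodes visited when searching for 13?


BST root = 23
Search for 13: compare at each node
Path: [23, 4, 13]


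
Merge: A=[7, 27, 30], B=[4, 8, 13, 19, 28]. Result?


Compare heads, take smaller each step.
Merged: [4, 7, 8, 13, 19, 27, 28, 30]


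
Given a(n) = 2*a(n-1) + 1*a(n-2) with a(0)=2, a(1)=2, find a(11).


Build bottom-up:
...a(9)=2786, a(10)=6726, a(11)=2*6726+1*2786=16238


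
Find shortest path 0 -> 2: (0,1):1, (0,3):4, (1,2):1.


Dijkstra from 0:
Distances: {0: 0, 1: 1, 2: 2, 3: 4}
Shortest distance to 2 = 2, path = [0, 1, 2]


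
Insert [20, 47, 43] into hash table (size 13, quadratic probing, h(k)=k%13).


Insertions: 20->slot 7; 47->slot 8; 43->slot 4
Table: [None, None, None, None, 43, None, None, 20, 47, None, None, None, None]


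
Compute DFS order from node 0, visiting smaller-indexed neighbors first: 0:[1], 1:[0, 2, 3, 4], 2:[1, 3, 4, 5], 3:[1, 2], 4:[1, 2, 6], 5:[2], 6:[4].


DFS stack-based: start with [0]
Visit order: [0, 1, 2, 3, 4, 6, 5]


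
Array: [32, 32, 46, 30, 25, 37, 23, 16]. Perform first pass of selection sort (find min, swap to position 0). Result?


After one pass: [16, 32, 46, 30, 25, 37, 23, 32]


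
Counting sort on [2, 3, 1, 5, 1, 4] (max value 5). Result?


Count array: [0, 2, 1, 1, 1, 1]
Reconstruct: [1, 1, 2, 3, 4, 5]


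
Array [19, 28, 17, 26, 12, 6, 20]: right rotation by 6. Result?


Right rotate by 6: [28, 17, 26, 12, 6, 20, 19]


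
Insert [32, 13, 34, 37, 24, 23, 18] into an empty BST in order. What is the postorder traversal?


Root = 32; build tree by BST insertion.
Postorder traversal: [18, 23, 24, 13, 37, 34, 32]


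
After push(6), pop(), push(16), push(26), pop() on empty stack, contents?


push(6) -> [6]
pop() returns 6 -> []
push(16) -> [16]
push(26) -> [16, 26]
pop() returns 26 -> [16]
Final stack (bottom to top): [16]


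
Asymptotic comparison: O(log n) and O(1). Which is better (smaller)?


constant grows slower than logarithmic
O(1) is asymptotically smaller; O(log n) grows faster


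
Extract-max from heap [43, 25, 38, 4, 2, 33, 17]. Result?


Max = 43
Replace root with last, heapify down
Resulting heap: [38, 25, 33, 4, 2, 17]


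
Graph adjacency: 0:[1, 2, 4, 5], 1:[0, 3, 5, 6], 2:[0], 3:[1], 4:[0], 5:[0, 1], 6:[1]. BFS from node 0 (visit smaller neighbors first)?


BFS queue: start with [0]
Visit order: [0, 1, 2, 4, 5, 3, 6]


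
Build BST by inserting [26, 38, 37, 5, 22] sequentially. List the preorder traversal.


Root = 26; build tree by BST insertion.
Preorder traversal: [26, 5, 22, 38, 37]


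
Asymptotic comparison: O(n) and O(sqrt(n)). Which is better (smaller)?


sublinear grows slower than linear
O(sqrt(n)) is asymptotically smaller; O(n) grows faster


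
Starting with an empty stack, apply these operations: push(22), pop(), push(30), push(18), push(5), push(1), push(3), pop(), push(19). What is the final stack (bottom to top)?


push(22) -> [22]
pop() returns 22 -> []
push(30) -> [30]
push(18) -> [30, 18]
push(5) -> [30, 18, 5]
push(1) -> [30, 18, 5, 1]
push(3) -> [30, 18, 5, 1, 3]
pop() returns 3 -> [30, 18, 5, 1]
push(19) -> [30, 18, 5, 1, 19]
Final stack (bottom to top): [30, 18, 5, 1, 19]


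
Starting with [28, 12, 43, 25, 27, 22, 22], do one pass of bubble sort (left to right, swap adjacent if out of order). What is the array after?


After one pass: [12, 28, 25, 27, 22, 22, 43]


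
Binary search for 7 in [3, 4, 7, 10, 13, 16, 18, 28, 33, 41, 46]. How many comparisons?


Search for 7:
[0,10] mid=5 arr[5]=16
[0,4] mid=2 arr[2]=7
Total: 2 comparisons


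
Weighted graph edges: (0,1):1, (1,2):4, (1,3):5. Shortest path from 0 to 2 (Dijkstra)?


Dijkstra from 0:
Distances: {0: 0, 1: 1, 2: 5, 3: 6}
Shortest distance to 2 = 5, path = [0, 1, 2]


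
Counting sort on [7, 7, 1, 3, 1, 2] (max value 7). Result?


Count array: [0, 2, 1, 1, 0, 0, 0, 2]
Reconstruct: [1, 1, 2, 3, 7, 7]


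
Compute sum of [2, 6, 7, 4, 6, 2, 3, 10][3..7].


Prefix sums: [0, 2, 8, 15, 19, 25, 27, 30, 40]
Sum[3..7] = prefix[8] - prefix[3] = 40 - 15 = 25


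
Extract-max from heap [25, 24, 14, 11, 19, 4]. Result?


Max = 25
Replace root with last, heapify down
Resulting heap: [24, 19, 14, 11, 4]


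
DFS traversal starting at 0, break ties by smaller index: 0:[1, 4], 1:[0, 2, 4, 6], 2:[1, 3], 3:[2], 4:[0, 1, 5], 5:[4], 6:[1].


DFS stack-based: start with [0]
Visit order: [0, 1, 2, 3, 4, 5, 6]


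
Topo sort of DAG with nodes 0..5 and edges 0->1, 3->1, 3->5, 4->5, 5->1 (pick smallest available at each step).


Kahn's algorithm, process smallest node first
Order: [0, 2, 3, 4, 5, 1]


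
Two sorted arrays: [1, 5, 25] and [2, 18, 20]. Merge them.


Compare heads, take smaller each step.
Merged: [1, 2, 5, 18, 20, 25]


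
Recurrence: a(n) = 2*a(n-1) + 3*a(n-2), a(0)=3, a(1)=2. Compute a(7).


Build bottom-up:
...a(5)=302, a(6)=913, a(7)=2*913+3*302=2732


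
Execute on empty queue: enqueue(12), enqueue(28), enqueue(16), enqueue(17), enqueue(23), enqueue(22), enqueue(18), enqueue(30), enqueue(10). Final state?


enqueue(12) -> [12]
enqueue(28) -> [12, 28]
enqueue(16) -> [12, 28, 16]
enqueue(17) -> [12, 28, 16, 17]
enqueue(23) -> [12, 28, 16, 17, 23]
enqueue(22) -> [12, 28, 16, 17, 23, 22]
enqueue(18) -> [12, 28, 16, 17, 23, 22, 18]
enqueue(30) -> [12, 28, 16, 17, 23, 22, 18, 30]
enqueue(10) -> [12, 28, 16, 17, 23, 22, 18, 30, 10]
Final queue (front to back): [12, 28, 16, 17, 23, 22, 18, 30, 10]


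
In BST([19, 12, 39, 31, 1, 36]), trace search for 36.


BST root = 19
Search for 36: compare at each node
Path: [19, 39, 31, 36]


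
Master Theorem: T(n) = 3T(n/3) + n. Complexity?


a=3, b=3, c=1. log_3(3)=1 = c=1. Case 2: O(n^c log n) = O(n log n)
Complexity: O(n log n)


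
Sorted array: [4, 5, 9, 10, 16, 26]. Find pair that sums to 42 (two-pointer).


Two pointers: lo=0, hi=5
Found pair: (16, 26) summing to 42


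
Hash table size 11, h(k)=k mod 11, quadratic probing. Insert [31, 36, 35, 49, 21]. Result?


Insertions: 31->slot 9; 36->slot 3; 35->slot 2; 49->slot 5; 21->slot 10
Table: [None, None, 35, 36, None, 49, None, None, None, 31, 21]


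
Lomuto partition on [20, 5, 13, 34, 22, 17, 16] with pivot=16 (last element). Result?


Elements <= 16 go left of pivot.
Result: [5, 13, 16, 34, 22, 17, 20], pivot at index 2


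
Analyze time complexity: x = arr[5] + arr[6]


Analysis: constant-time operation, no loop
Complexity: O(1)


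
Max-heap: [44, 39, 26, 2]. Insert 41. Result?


Append 41: [44, 39, 26, 2, 41]
Bubble up: swap idx 4(41) with idx 1(39)
Result: [44, 41, 26, 2, 39]


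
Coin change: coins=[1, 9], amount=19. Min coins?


dp[0]=0; dp[i]=1+min(dp[i-c] for c in coins)
...dp[14]=6, dp[15]=7, dp[16]=8, dp[17]=9, dp[18]=2, dp[19]=3
Minimum coins for 19 = 3


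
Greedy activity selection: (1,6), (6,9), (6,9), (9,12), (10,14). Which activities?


Greedy: pick earliest-ending, then skip overlaps.
Selected (3 activities): [(1, 6), (6, 9), (9, 12)]


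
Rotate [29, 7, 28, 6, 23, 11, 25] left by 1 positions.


Left rotate by 1: [7, 28, 6, 23, 11, 25, 29]


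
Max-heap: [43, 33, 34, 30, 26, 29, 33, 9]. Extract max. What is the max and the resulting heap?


Max = 43
Replace root with last, heapify down
Resulting heap: [34, 33, 33, 30, 26, 29, 9]


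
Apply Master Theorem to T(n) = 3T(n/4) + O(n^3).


a=3, b=4, c=3. log_4(3)=0.792 < c=3. Case 3: O(n^c) = O(n^3)
Complexity: O(n^3)


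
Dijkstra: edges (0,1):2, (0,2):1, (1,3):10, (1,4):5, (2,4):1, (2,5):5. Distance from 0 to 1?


Dijkstra from 0:
Distances: {0: 0, 1: 2, 2: 1, 3: 12, 4: 2, 5: 6}
Shortest distance to 1 = 2, path = [0, 1]


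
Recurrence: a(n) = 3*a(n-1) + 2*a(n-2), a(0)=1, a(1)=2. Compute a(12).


Build bottom-up:
...a(10)=204020, a(11)=726628, a(12)=3*726628+2*204020=2587924


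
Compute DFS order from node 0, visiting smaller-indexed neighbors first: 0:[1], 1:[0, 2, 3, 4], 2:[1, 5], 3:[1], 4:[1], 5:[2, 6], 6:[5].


DFS stack-based: start with [0]
Visit order: [0, 1, 2, 5, 6, 3, 4]


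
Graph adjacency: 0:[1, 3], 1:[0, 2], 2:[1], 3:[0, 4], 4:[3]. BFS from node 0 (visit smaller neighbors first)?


BFS queue: start with [0]
Visit order: [0, 1, 3, 2, 4]


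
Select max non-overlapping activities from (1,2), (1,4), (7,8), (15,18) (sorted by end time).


Greedy: pick earliest-ending, then skip overlaps.
Selected (3 activities): [(1, 2), (7, 8), (15, 18)]


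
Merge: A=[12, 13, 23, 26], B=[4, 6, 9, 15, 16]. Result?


Compare heads, take smaller each step.
Merged: [4, 6, 9, 12, 13, 15, 16, 23, 26]


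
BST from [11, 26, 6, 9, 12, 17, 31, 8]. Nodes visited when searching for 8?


BST root = 11
Search for 8: compare at each node
Path: [11, 6, 9, 8]


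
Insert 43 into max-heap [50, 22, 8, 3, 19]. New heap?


Append 43: [50, 22, 8, 3, 19, 43]
Bubble up: swap idx 5(43) with idx 2(8)
Result: [50, 22, 43, 3, 19, 8]


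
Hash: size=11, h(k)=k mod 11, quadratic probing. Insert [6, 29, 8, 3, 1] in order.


Insertions: 6->slot 6; 29->slot 7; 8->slot 8; 3->slot 3; 1->slot 1
Table: [None, 1, None, 3, None, None, 6, 29, 8, None, None]


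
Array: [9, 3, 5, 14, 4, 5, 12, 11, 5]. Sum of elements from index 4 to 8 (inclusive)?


Prefix sums: [0, 9, 12, 17, 31, 35, 40, 52, 63, 68]
Sum[4..8] = prefix[9] - prefix[4] = 68 - 31 = 37


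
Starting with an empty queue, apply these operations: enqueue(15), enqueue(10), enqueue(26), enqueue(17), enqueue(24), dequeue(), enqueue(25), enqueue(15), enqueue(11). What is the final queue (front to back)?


enqueue(15) -> [15]
enqueue(10) -> [15, 10]
enqueue(26) -> [15, 10, 26]
enqueue(17) -> [15, 10, 26, 17]
enqueue(24) -> [15, 10, 26, 17, 24]
dequeue() returns 15 -> [10, 26, 17, 24]
enqueue(25) -> [10, 26, 17, 24, 25]
enqueue(15) -> [10, 26, 17, 24, 25, 15]
enqueue(11) -> [10, 26, 17, 24, 25, 15, 11]
Final queue (front to back): [10, 26, 17, 24, 25, 15, 11]


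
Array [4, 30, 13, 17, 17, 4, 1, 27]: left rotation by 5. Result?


Left rotate by 5: [4, 1, 27, 4, 30, 13, 17, 17]


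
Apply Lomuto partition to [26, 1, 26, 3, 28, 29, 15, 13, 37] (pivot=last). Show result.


Elements <= 37 go left of pivot.
Result: [26, 1, 26, 3, 28, 29, 15, 13, 37], pivot at index 8


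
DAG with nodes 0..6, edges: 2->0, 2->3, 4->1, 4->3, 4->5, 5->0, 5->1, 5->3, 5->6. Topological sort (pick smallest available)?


Kahn's algorithm, process smallest node first
Order: [2, 4, 5, 0, 1, 3, 6]


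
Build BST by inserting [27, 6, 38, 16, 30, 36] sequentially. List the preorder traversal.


Root = 27; build tree by BST insertion.
Preorder traversal: [27, 6, 16, 38, 30, 36]


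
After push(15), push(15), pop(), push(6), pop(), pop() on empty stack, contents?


push(15) -> [15]
push(15) -> [15, 15]
pop() returns 15 -> [15]
push(6) -> [15, 6]
pop() returns 6 -> [15]
pop() returns 15 -> []
Final stack (bottom to top): []


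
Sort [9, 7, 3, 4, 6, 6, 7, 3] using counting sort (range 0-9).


Count array: [0, 0, 0, 2, 1, 0, 2, 2, 0, 1]
Reconstruct: [3, 3, 4, 6, 6, 7, 7, 9]


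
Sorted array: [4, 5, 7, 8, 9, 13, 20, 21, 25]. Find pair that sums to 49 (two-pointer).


Two pointers: lo=0, hi=8
No pair sums to 49


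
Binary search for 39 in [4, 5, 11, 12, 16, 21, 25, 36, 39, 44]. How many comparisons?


Search for 39:
[0,9] mid=4 arr[4]=16
[5,9] mid=7 arr[7]=36
[8,9] mid=8 arr[8]=39
Total: 3 comparisons


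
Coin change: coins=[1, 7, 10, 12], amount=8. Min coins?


dp[0]=0; dp[i]=1+min(dp[i-c] for c in coins)
...dp[3]=3, dp[4]=4, dp[5]=5, dp[6]=6, dp[7]=1, dp[8]=2
Minimum coins for 8 = 2


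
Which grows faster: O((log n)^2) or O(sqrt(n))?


polylogarithmic grows slower than sublinear
O((log n)^2) is asymptotically smaller; O(sqrt(n)) grows faster


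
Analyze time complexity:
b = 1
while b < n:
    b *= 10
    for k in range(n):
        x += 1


Per nesting level: O(log n) * O(n) = O(n log n)
Complexity: O(n log n)


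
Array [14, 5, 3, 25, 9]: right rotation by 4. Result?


Right rotate by 4: [5, 3, 25, 9, 14]


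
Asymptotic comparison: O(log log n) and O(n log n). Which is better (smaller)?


double-logarithmic grows slower than linearithmic
O(log log n) is asymptotically smaller; O(n log n) grows faster


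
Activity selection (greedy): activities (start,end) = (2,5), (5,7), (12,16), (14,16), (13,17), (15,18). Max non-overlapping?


Greedy: pick earliest-ending, then skip overlaps.
Selected (3 activities): [(2, 5), (5, 7), (12, 16)]


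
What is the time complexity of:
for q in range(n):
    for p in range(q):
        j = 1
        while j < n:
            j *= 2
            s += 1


Per nesting level: O(n) * O(n) [triangular over q] * O(log n) = O(n^2 log n)
Complexity: O(n^2 log n)


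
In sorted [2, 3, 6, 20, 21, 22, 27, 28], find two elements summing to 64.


Two pointers: lo=0, hi=7
No pair sums to 64


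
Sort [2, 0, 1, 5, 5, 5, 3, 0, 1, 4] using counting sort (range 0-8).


Count array: [2, 2, 1, 1, 1, 3, 0, 0, 0]
Reconstruct: [0, 0, 1, 1, 2, 3, 4, 5, 5, 5]


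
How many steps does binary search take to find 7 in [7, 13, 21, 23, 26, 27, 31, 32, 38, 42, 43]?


Search for 7:
[0,10] mid=5 arr[5]=27
[0,4] mid=2 arr[2]=21
[0,1] mid=0 arr[0]=7
Total: 3 comparisons


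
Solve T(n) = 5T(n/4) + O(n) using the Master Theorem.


a=5, b=4, c=1. log_4(5)=1.161 > c=1. Case 1: O(n^log_b(a)) = O(n^1.161)
Complexity: O(n^1.161)


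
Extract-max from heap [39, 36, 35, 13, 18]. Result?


Max = 39
Replace root with last, heapify down
Resulting heap: [36, 18, 35, 13]


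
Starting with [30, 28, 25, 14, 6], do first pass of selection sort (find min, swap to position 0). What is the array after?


After one pass: [6, 28, 25, 14, 30]


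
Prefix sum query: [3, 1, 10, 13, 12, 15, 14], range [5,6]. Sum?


Prefix sums: [0, 3, 4, 14, 27, 39, 54, 68]
Sum[5..6] = prefix[7] - prefix[5] = 68 - 39 = 29


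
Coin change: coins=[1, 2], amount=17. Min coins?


dp[0]=0; dp[i]=1+min(dp[i-c] for c in coins)
...dp[12]=6, dp[13]=7, dp[14]=7, dp[15]=8, dp[16]=8, dp[17]=9
Minimum coins for 17 = 9


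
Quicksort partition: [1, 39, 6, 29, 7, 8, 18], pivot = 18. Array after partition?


Elements <= 18 go left of pivot.
Result: [1, 6, 7, 8, 18, 29, 39], pivot at index 4


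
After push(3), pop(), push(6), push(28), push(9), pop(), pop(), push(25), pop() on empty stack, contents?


push(3) -> [3]
pop() returns 3 -> []
push(6) -> [6]
push(28) -> [6, 28]
push(9) -> [6, 28, 9]
pop() returns 9 -> [6, 28]
pop() returns 28 -> [6]
push(25) -> [6, 25]
pop() returns 25 -> [6]
Final stack (bottom to top): [6]


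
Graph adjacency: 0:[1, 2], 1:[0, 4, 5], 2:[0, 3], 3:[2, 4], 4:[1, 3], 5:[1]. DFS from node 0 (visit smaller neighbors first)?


DFS stack-based: start with [0]
Visit order: [0, 1, 4, 3, 2, 5]


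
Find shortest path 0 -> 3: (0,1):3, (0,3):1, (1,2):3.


Dijkstra from 0:
Distances: {0: 0, 1: 3, 2: 6, 3: 1}
Shortest distance to 3 = 1, path = [0, 3]


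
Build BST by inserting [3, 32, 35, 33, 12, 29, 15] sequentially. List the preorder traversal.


Root = 3; build tree by BST insertion.
Preorder traversal: [3, 32, 12, 29, 15, 35, 33]


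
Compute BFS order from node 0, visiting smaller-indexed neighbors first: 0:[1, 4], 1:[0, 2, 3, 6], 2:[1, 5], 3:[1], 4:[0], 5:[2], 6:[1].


BFS queue: start with [0]
Visit order: [0, 1, 4, 2, 3, 6, 5]


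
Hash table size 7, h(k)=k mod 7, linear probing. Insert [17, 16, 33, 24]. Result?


Insertions: 17->slot 3; 16->slot 2; 33->slot 5; 24->slot 4
Table: [None, None, 16, 17, 24, 33, None]


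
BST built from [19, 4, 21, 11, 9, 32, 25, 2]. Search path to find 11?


BST root = 19
Search for 11: compare at each node
Path: [19, 4, 11]


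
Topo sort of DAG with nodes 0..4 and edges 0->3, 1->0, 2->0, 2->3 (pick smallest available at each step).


Kahn's algorithm, process smallest node first
Order: [1, 2, 0, 3, 4]


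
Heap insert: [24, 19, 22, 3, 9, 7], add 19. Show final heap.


Append 19: [24, 19, 22, 3, 9, 7, 19]
Bubble up: no swaps needed
Result: [24, 19, 22, 3, 9, 7, 19]


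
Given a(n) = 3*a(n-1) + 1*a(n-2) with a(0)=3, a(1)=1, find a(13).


Build bottom-up:
...a(11)=269992, a(12)=891723, a(13)=3*891723+1*269992=2945161


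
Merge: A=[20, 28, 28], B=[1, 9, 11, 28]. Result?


Compare heads, take smaller each step.
Merged: [1, 9, 11, 20, 28, 28, 28]


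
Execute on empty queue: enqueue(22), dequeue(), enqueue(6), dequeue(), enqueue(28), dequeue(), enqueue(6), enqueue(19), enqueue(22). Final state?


enqueue(22) -> [22]
dequeue() returns 22 -> []
enqueue(6) -> [6]
dequeue() returns 6 -> []
enqueue(28) -> [28]
dequeue() returns 28 -> []
enqueue(6) -> [6]
enqueue(19) -> [6, 19]
enqueue(22) -> [6, 19, 22]
Final queue (front to back): [6, 19, 22]


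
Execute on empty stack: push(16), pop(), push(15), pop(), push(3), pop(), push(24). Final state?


push(16) -> [16]
pop() returns 16 -> []
push(15) -> [15]
pop() returns 15 -> []
push(3) -> [3]
pop() returns 3 -> []
push(24) -> [24]
Final stack (bottom to top): [24]


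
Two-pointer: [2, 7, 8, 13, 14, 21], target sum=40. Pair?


Two pointers: lo=0, hi=5
No pair sums to 40


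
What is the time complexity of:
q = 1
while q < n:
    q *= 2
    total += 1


Per nesting level: O(log n) = O(log n)
Complexity: O(log n)


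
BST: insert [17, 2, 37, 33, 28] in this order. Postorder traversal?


Root = 17; build tree by BST insertion.
Postorder traversal: [2, 28, 33, 37, 17]


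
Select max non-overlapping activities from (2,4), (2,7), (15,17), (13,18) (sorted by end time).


Greedy: pick earliest-ending, then skip overlaps.
Selected (2 activities): [(2, 4), (15, 17)]


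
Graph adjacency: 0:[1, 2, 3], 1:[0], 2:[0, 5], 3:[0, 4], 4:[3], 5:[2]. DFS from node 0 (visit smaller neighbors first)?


DFS stack-based: start with [0]
Visit order: [0, 1, 2, 5, 3, 4]


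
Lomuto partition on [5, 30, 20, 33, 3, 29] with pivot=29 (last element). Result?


Elements <= 29 go left of pivot.
Result: [5, 20, 3, 29, 30, 33], pivot at index 3


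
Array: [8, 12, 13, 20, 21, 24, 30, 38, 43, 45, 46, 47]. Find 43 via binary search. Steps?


Search for 43:
[0,11] mid=5 arr[5]=24
[6,11] mid=8 arr[8]=43
Total: 2 comparisons


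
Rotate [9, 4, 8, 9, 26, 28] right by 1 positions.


Right rotate by 1: [28, 9, 4, 8, 9, 26]


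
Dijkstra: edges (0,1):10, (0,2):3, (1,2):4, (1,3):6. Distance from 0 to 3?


Dijkstra from 0:
Distances: {0: 0, 1: 7, 2: 3, 3: 13}
Shortest distance to 3 = 13, path = [0, 2, 1, 3]


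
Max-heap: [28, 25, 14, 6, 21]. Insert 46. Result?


Append 46: [28, 25, 14, 6, 21, 46]
Bubble up: swap idx 5(46) with idx 2(14); swap idx 2(46) with idx 0(28)
Result: [46, 25, 28, 6, 21, 14]


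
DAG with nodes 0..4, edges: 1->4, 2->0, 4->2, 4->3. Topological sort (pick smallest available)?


Kahn's algorithm, process smallest node first
Order: [1, 4, 2, 0, 3]


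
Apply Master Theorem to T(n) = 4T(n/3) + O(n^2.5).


a=4, b=3, c=2.5. log_3(4)=1.262 < c=2.5. Case 3: O(n^c) = O(n^2.500)
Complexity: O(n^2.500)


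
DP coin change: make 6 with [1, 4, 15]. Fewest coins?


dp[0]=0; dp[i]=1+min(dp[i-c] for c in coins)
...dp[1]=1, dp[2]=2, dp[3]=3, dp[4]=1, dp[5]=2, dp[6]=3
Minimum coins for 6 = 3


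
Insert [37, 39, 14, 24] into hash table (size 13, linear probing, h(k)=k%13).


Insertions: 37->slot 11; 39->slot 0; 14->slot 1; 24->slot 12
Table: [39, 14, None, None, None, None, None, None, None, None, None, 37, 24]
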